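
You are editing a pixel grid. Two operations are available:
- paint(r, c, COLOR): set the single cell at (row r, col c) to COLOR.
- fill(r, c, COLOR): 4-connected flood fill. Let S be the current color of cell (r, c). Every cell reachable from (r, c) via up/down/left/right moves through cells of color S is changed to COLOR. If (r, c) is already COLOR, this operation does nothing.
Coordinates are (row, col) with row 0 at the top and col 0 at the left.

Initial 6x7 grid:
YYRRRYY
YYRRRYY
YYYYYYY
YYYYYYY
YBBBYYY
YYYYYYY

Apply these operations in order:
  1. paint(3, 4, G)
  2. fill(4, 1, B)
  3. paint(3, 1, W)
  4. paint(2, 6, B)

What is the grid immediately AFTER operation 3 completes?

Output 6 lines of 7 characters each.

After op 1 paint(3,4,G):
YYRRRYY
YYRRRYY
YYYYYYY
YYYYGYY
YBBBYYY
YYYYYYY
After op 2 fill(4,1,B) [0 cells changed]:
YYRRRYY
YYRRRYY
YYYYYYY
YYYYGYY
YBBBYYY
YYYYYYY
After op 3 paint(3,1,W):
YYRRRYY
YYRRRYY
YYYYYYY
YWYYGYY
YBBBYYY
YYYYYYY

Answer: YYRRRYY
YYRRRYY
YYYYYYY
YWYYGYY
YBBBYYY
YYYYYYY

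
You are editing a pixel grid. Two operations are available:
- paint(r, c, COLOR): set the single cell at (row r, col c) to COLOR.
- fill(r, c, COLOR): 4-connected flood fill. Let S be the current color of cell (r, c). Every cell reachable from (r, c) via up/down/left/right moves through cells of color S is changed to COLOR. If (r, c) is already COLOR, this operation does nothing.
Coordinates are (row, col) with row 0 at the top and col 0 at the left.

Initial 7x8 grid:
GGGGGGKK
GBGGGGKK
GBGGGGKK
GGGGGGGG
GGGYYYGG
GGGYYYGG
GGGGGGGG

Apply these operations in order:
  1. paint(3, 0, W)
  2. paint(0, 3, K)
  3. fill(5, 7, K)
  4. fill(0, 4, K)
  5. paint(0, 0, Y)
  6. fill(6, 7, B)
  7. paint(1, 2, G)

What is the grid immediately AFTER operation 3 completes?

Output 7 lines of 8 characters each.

After op 1 paint(3,0,W):
GGGGGGKK
GBGGGGKK
GBGGGGKK
WGGGGGGG
GGGYYYGG
GGGYYYGG
GGGGGGGG
After op 2 paint(0,3,K):
GGGKGGKK
GBGGGGKK
GBGGGGKK
WGGGGGGG
GGGYYYGG
GGGYYYGG
GGGGGGGG
After op 3 fill(5,7,K) [40 cells changed]:
KKKKKKKK
KBKKKKKK
KBKKKKKK
WKKKKKKK
KKKYYYKK
KKKYYYKK
KKKKKKKK

Answer: KKKKKKKK
KBKKKKKK
KBKKKKKK
WKKKKKKK
KKKYYYKK
KKKYYYKK
KKKKKKKK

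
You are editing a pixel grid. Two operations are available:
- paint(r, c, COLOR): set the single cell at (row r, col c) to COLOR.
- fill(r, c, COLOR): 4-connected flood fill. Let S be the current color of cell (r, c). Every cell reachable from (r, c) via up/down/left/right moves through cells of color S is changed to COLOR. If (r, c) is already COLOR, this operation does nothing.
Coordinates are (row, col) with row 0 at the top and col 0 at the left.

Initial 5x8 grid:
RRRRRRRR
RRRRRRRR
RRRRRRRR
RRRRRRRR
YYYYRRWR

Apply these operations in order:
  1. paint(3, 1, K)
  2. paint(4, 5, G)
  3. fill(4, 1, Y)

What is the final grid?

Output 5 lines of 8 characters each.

After op 1 paint(3,1,K):
RRRRRRRR
RRRRRRRR
RRRRRRRR
RKRRRRRR
YYYYRRWR
After op 2 paint(4,5,G):
RRRRRRRR
RRRRRRRR
RRRRRRRR
RKRRRRRR
YYYYRGWR
After op 3 fill(4,1,Y) [0 cells changed]:
RRRRRRRR
RRRRRRRR
RRRRRRRR
RKRRRRRR
YYYYRGWR

Answer: RRRRRRRR
RRRRRRRR
RRRRRRRR
RKRRRRRR
YYYYRGWR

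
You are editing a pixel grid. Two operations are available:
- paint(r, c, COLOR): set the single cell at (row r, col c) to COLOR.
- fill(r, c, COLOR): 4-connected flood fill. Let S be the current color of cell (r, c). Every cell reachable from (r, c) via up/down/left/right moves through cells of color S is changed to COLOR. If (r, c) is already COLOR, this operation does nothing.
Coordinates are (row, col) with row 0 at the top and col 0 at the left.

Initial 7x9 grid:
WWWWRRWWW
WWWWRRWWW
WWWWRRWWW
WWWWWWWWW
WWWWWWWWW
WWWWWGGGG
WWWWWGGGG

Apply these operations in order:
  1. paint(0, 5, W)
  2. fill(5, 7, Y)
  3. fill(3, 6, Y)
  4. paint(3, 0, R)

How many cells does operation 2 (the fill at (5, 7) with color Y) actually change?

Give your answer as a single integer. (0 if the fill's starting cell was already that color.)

Answer: 8

Derivation:
After op 1 paint(0,5,W):
WWWWRWWWW
WWWWRRWWW
WWWWRRWWW
WWWWWWWWW
WWWWWWWWW
WWWWWGGGG
WWWWWGGGG
After op 2 fill(5,7,Y) [8 cells changed]:
WWWWRWWWW
WWWWRRWWW
WWWWRRWWW
WWWWWWWWW
WWWWWWWWW
WWWWWYYYY
WWWWWYYYY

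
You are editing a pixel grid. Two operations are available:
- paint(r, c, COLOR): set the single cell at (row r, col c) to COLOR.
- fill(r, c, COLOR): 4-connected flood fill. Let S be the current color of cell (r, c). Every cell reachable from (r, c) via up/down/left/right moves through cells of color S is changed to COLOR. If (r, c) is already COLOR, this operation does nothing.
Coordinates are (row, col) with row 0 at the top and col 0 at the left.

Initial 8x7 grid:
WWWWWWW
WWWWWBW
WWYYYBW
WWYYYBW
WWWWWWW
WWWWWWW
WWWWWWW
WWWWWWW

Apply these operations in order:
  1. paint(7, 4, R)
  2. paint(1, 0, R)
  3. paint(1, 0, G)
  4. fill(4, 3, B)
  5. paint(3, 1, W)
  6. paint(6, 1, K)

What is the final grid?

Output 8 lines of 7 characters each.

After op 1 paint(7,4,R):
WWWWWWW
WWWWWBW
WWYYYBW
WWYYYBW
WWWWWWW
WWWWWWW
WWWWWWW
WWWWRWW
After op 2 paint(1,0,R):
WWWWWWW
RWWWWBW
WWYYYBW
WWYYYBW
WWWWWWW
WWWWWWW
WWWWWWW
WWWWRWW
After op 3 paint(1,0,G):
WWWWWWW
GWWWWBW
WWYYYBW
WWYYYBW
WWWWWWW
WWWWWWW
WWWWWWW
WWWWRWW
After op 4 fill(4,3,B) [45 cells changed]:
BBBBBBB
GBBBBBB
BBYYYBB
BBYYYBB
BBBBBBB
BBBBBBB
BBBBBBB
BBBBRBB
After op 5 paint(3,1,W):
BBBBBBB
GBBBBBB
BBYYYBB
BWYYYBB
BBBBBBB
BBBBBBB
BBBBBBB
BBBBRBB
After op 6 paint(6,1,K):
BBBBBBB
GBBBBBB
BBYYYBB
BWYYYBB
BBBBBBB
BBBBBBB
BKBBBBB
BBBBRBB

Answer: BBBBBBB
GBBBBBB
BBYYYBB
BWYYYBB
BBBBBBB
BBBBBBB
BKBBBBB
BBBBRBB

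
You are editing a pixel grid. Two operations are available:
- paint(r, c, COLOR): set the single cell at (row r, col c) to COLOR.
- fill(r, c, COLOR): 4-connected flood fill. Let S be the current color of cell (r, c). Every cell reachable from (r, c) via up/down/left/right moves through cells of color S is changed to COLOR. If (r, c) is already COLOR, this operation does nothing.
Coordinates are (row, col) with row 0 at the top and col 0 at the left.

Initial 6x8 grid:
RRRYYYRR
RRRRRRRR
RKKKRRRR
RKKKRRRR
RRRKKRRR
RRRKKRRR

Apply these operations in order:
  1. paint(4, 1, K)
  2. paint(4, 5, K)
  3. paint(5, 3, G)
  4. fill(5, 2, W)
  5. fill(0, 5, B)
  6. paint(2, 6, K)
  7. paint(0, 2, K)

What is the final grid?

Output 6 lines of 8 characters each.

After op 1 paint(4,1,K):
RRRYYYRR
RRRRRRRR
RKKKRRRR
RKKKRRRR
RKRKKRRR
RRRKKRRR
After op 2 paint(4,5,K):
RRRYYYRR
RRRRRRRR
RKKKRRRR
RKKKRRRR
RKRKKKRR
RRRKKRRR
After op 3 paint(5,3,G):
RRRYYYRR
RRRRRRRR
RKKKRRRR
RKKKRRRR
RKRKKKRR
RRRGKRRR
After op 4 fill(5,2,W) [33 cells changed]:
WWWYYYWW
WWWWWWWW
WKKKWWWW
WKKKWWWW
WKWKKKWW
WWWGKWWW
After op 5 fill(0,5,B) [3 cells changed]:
WWWBBBWW
WWWWWWWW
WKKKWWWW
WKKKWWWW
WKWKKKWW
WWWGKWWW
After op 6 paint(2,6,K):
WWWBBBWW
WWWWWWWW
WKKKWWKW
WKKKWWWW
WKWKKKWW
WWWGKWWW
After op 7 paint(0,2,K):
WWKBBBWW
WWWWWWWW
WKKKWWKW
WKKKWWWW
WKWKKKWW
WWWGKWWW

Answer: WWKBBBWW
WWWWWWWW
WKKKWWKW
WKKKWWWW
WKWKKKWW
WWWGKWWW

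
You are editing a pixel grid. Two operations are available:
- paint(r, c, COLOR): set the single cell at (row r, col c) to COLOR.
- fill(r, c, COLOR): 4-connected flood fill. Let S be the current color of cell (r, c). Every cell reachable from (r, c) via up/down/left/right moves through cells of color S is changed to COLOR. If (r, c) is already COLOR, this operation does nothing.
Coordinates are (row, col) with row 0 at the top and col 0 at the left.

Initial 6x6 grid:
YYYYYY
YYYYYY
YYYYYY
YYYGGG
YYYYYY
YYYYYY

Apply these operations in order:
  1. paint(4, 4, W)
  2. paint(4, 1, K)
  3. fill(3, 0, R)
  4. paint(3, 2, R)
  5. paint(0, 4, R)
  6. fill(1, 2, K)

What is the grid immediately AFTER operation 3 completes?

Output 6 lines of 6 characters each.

After op 1 paint(4,4,W):
YYYYYY
YYYYYY
YYYYYY
YYYGGG
YYYYWY
YYYYYY
After op 2 paint(4,1,K):
YYYYYY
YYYYYY
YYYYYY
YYYGGG
YKYYWY
YYYYYY
After op 3 fill(3,0,R) [31 cells changed]:
RRRRRR
RRRRRR
RRRRRR
RRRGGG
RKRRWR
RRRRRR

Answer: RRRRRR
RRRRRR
RRRRRR
RRRGGG
RKRRWR
RRRRRR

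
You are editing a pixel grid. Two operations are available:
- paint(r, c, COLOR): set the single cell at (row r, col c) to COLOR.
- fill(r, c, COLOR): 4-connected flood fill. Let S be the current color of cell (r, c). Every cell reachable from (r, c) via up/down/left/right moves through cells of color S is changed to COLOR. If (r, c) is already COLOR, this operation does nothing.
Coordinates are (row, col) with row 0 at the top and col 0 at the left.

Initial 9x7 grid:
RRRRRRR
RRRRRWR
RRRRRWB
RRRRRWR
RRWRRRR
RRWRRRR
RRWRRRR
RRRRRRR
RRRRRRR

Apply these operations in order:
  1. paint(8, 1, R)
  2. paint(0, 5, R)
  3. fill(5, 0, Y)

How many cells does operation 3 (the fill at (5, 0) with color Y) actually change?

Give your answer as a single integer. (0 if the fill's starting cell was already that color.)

Answer: 56

Derivation:
After op 1 paint(8,1,R):
RRRRRRR
RRRRRWR
RRRRRWB
RRRRRWR
RRWRRRR
RRWRRRR
RRWRRRR
RRRRRRR
RRRRRRR
After op 2 paint(0,5,R):
RRRRRRR
RRRRRWR
RRRRRWB
RRRRRWR
RRWRRRR
RRWRRRR
RRWRRRR
RRRRRRR
RRRRRRR
After op 3 fill(5,0,Y) [56 cells changed]:
YYYYYYY
YYYYYWY
YYYYYWB
YYYYYWY
YYWYYYY
YYWYYYY
YYWYYYY
YYYYYYY
YYYYYYY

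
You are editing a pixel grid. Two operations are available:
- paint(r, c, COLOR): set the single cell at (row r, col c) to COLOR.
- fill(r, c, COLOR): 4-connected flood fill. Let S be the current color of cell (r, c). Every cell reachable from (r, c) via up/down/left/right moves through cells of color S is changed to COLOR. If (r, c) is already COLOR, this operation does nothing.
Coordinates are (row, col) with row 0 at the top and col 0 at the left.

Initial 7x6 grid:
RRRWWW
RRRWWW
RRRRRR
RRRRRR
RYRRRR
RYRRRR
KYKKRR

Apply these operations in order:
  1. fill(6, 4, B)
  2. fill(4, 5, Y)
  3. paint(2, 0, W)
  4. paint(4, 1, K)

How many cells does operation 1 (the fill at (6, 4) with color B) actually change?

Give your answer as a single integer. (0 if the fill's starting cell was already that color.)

Answer: 30

Derivation:
After op 1 fill(6,4,B) [30 cells changed]:
BBBWWW
BBBWWW
BBBBBB
BBBBBB
BYBBBB
BYBBBB
KYKKBB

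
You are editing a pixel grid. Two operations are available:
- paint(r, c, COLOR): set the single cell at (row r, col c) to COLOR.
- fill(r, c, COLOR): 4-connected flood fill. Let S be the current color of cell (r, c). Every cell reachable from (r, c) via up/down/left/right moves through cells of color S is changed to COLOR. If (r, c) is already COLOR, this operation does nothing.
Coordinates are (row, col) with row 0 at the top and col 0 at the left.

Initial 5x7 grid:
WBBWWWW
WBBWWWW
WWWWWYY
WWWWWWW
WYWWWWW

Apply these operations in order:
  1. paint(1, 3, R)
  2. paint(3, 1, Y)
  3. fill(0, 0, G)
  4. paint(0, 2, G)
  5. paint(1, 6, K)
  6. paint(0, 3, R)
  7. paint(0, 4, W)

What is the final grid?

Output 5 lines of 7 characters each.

Answer: GBGRWGG
GBBRGGK
GGGGGYY
GYGGGGG
GYGGGGG

Derivation:
After op 1 paint(1,3,R):
WBBWWWW
WBBRWWW
WWWWWYY
WWWWWWW
WYWWWWW
After op 2 paint(3,1,Y):
WBBWWWW
WBBRWWW
WWWWWYY
WYWWWWW
WYWWWWW
After op 3 fill(0,0,G) [26 cells changed]:
GBBGGGG
GBBRGGG
GGGGGYY
GYGGGGG
GYGGGGG
After op 4 paint(0,2,G):
GBGGGGG
GBBRGGG
GGGGGYY
GYGGGGG
GYGGGGG
After op 5 paint(1,6,K):
GBGGGGG
GBBRGGK
GGGGGYY
GYGGGGG
GYGGGGG
After op 6 paint(0,3,R):
GBGRGGG
GBBRGGK
GGGGGYY
GYGGGGG
GYGGGGG
After op 7 paint(0,4,W):
GBGRWGG
GBBRGGK
GGGGGYY
GYGGGGG
GYGGGGG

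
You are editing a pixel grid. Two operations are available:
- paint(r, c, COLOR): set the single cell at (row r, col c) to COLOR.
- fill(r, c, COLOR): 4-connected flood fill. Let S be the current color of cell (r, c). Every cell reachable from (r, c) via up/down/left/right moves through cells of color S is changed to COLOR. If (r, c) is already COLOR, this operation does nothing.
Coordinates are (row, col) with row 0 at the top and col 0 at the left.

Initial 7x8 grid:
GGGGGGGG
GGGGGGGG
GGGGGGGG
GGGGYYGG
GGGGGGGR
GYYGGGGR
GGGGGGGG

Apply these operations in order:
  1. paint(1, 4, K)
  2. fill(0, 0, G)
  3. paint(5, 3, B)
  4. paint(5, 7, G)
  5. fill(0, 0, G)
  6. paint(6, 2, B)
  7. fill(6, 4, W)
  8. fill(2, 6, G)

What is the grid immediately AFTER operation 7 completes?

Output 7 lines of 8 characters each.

Answer: WWWWWWWW
WWWWKWWW
WWWWWWWW
WWWWYYWW
WWWWWWWR
WYYBWWWW
WWBWWWWW

Derivation:
After op 1 paint(1,4,K):
GGGGGGGG
GGGGKGGG
GGGGGGGG
GGGGYYGG
GGGGGGGR
GYYGGGGR
GGGGGGGG
After op 2 fill(0,0,G) [0 cells changed]:
GGGGGGGG
GGGGKGGG
GGGGGGGG
GGGGYYGG
GGGGGGGR
GYYGGGGR
GGGGGGGG
After op 3 paint(5,3,B):
GGGGGGGG
GGGGKGGG
GGGGGGGG
GGGGYYGG
GGGGGGGR
GYYBGGGR
GGGGGGGG
After op 4 paint(5,7,G):
GGGGGGGG
GGGGKGGG
GGGGGGGG
GGGGYYGG
GGGGGGGR
GYYBGGGG
GGGGGGGG
After op 5 fill(0,0,G) [0 cells changed]:
GGGGGGGG
GGGGKGGG
GGGGGGGG
GGGGYYGG
GGGGGGGR
GYYBGGGG
GGGGGGGG
After op 6 paint(6,2,B):
GGGGGGGG
GGGGKGGG
GGGGGGGG
GGGGYYGG
GGGGGGGR
GYYBGGGG
GGBGGGGG
After op 7 fill(6,4,W) [48 cells changed]:
WWWWWWWW
WWWWKWWW
WWWWWWWW
WWWWYYWW
WWWWWWWR
WYYBWWWW
WWBWWWWW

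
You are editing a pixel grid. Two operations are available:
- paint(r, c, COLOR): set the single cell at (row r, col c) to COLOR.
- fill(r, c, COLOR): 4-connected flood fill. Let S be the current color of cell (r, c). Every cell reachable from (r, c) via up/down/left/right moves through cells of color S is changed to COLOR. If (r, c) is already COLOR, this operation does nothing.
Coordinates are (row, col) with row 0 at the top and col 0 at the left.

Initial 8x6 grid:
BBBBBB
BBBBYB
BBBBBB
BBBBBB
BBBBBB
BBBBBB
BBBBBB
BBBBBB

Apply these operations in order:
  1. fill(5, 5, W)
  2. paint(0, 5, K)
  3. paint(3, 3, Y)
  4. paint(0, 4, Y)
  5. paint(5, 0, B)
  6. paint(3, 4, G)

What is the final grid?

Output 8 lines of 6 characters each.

Answer: WWWWYK
WWWWYW
WWWWWW
WWWYGW
WWWWWW
BWWWWW
WWWWWW
WWWWWW

Derivation:
After op 1 fill(5,5,W) [47 cells changed]:
WWWWWW
WWWWYW
WWWWWW
WWWWWW
WWWWWW
WWWWWW
WWWWWW
WWWWWW
After op 2 paint(0,5,K):
WWWWWK
WWWWYW
WWWWWW
WWWWWW
WWWWWW
WWWWWW
WWWWWW
WWWWWW
After op 3 paint(3,3,Y):
WWWWWK
WWWWYW
WWWWWW
WWWYWW
WWWWWW
WWWWWW
WWWWWW
WWWWWW
After op 4 paint(0,4,Y):
WWWWYK
WWWWYW
WWWWWW
WWWYWW
WWWWWW
WWWWWW
WWWWWW
WWWWWW
After op 5 paint(5,0,B):
WWWWYK
WWWWYW
WWWWWW
WWWYWW
WWWWWW
BWWWWW
WWWWWW
WWWWWW
After op 6 paint(3,4,G):
WWWWYK
WWWWYW
WWWWWW
WWWYGW
WWWWWW
BWWWWW
WWWWWW
WWWWWW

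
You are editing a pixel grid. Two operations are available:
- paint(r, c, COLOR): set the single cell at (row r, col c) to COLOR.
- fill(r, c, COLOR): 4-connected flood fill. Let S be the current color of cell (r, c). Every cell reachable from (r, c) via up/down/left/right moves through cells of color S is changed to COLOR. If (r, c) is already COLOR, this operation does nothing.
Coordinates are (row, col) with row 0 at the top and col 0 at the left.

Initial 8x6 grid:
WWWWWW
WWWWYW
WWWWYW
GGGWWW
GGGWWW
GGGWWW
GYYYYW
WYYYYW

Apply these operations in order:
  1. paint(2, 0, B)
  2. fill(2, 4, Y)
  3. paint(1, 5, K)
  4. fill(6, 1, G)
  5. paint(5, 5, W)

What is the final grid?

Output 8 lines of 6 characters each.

Answer: WWWWWW
WWWWYK
BWWWYW
GGGWWW
GGGWWW
GGGWWW
GGGGGW
WGGGGW

Derivation:
After op 1 paint(2,0,B):
WWWWWW
WWWWYW
BWWWYW
GGGWWW
GGGWWW
GGGWWW
GYYYYW
WYYYYW
After op 2 fill(2,4,Y) [0 cells changed]:
WWWWWW
WWWWYW
BWWWYW
GGGWWW
GGGWWW
GGGWWW
GYYYYW
WYYYYW
After op 3 paint(1,5,K):
WWWWWW
WWWWYK
BWWWYW
GGGWWW
GGGWWW
GGGWWW
GYYYYW
WYYYYW
After op 4 fill(6,1,G) [8 cells changed]:
WWWWWW
WWWWYK
BWWWYW
GGGWWW
GGGWWW
GGGWWW
GGGGGW
WGGGGW
After op 5 paint(5,5,W):
WWWWWW
WWWWYK
BWWWYW
GGGWWW
GGGWWW
GGGWWW
GGGGGW
WGGGGW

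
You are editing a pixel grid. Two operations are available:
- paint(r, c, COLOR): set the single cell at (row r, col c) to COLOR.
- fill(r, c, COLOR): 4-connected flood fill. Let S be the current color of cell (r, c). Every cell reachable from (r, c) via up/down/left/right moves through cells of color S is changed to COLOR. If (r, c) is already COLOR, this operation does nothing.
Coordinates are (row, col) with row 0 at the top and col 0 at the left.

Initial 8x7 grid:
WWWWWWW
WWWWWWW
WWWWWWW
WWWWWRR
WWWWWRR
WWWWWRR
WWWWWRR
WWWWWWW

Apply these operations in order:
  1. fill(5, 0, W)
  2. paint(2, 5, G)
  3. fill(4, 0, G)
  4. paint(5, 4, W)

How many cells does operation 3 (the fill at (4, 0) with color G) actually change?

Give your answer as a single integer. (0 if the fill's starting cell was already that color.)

After op 1 fill(5,0,W) [0 cells changed]:
WWWWWWW
WWWWWWW
WWWWWWW
WWWWWRR
WWWWWRR
WWWWWRR
WWWWWRR
WWWWWWW
After op 2 paint(2,5,G):
WWWWWWW
WWWWWWW
WWWWWGW
WWWWWRR
WWWWWRR
WWWWWRR
WWWWWRR
WWWWWWW
After op 3 fill(4,0,G) [47 cells changed]:
GGGGGGG
GGGGGGG
GGGGGGG
GGGGGRR
GGGGGRR
GGGGGRR
GGGGGRR
GGGGGGG

Answer: 47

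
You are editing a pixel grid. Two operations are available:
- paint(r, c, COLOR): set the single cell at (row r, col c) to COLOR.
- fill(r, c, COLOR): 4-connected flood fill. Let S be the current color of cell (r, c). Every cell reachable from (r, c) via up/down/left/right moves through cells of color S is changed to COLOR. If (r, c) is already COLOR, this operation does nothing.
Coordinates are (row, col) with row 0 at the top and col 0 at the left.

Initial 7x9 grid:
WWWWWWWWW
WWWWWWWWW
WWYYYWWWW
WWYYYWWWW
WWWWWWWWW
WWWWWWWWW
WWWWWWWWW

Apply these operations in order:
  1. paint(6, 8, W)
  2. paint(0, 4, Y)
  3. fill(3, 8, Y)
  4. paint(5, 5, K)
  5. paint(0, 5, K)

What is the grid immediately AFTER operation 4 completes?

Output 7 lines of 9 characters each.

After op 1 paint(6,8,W):
WWWWWWWWW
WWWWWWWWW
WWYYYWWWW
WWYYYWWWW
WWWWWWWWW
WWWWWWWWW
WWWWWWWWW
After op 2 paint(0,4,Y):
WWWWYWWWW
WWWWWWWWW
WWYYYWWWW
WWYYYWWWW
WWWWWWWWW
WWWWWWWWW
WWWWWWWWW
After op 3 fill(3,8,Y) [56 cells changed]:
YYYYYYYYY
YYYYYYYYY
YYYYYYYYY
YYYYYYYYY
YYYYYYYYY
YYYYYYYYY
YYYYYYYYY
After op 4 paint(5,5,K):
YYYYYYYYY
YYYYYYYYY
YYYYYYYYY
YYYYYYYYY
YYYYYYYYY
YYYYYKYYY
YYYYYYYYY

Answer: YYYYYYYYY
YYYYYYYYY
YYYYYYYYY
YYYYYYYYY
YYYYYYYYY
YYYYYKYYY
YYYYYYYYY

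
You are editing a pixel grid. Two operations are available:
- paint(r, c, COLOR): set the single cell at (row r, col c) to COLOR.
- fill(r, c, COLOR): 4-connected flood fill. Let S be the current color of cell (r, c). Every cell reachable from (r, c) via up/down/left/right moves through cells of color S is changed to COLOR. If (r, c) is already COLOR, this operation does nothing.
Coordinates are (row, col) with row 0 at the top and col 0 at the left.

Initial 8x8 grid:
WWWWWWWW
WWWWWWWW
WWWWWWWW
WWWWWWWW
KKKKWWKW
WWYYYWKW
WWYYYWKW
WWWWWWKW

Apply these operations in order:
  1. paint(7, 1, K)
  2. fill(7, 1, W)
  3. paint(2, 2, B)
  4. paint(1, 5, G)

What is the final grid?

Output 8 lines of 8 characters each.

Answer: WWWWWWWW
WWWWWGWW
WWBWWWWW
WWWWWWWW
KKKKWWKW
WWYYYWKW
WWYYYWKW
WWWWWWKW

Derivation:
After op 1 paint(7,1,K):
WWWWWWWW
WWWWWWWW
WWWWWWWW
WWWWWWWW
KKKKWWKW
WWYYYWKW
WWYYYWKW
WKWWWWKW
After op 2 fill(7,1,W) [1 cells changed]:
WWWWWWWW
WWWWWWWW
WWWWWWWW
WWWWWWWW
KKKKWWKW
WWYYYWKW
WWYYYWKW
WWWWWWKW
After op 3 paint(2,2,B):
WWWWWWWW
WWWWWWWW
WWBWWWWW
WWWWWWWW
KKKKWWKW
WWYYYWKW
WWYYYWKW
WWWWWWKW
After op 4 paint(1,5,G):
WWWWWWWW
WWWWWGWW
WWBWWWWW
WWWWWWWW
KKKKWWKW
WWYYYWKW
WWYYYWKW
WWWWWWKW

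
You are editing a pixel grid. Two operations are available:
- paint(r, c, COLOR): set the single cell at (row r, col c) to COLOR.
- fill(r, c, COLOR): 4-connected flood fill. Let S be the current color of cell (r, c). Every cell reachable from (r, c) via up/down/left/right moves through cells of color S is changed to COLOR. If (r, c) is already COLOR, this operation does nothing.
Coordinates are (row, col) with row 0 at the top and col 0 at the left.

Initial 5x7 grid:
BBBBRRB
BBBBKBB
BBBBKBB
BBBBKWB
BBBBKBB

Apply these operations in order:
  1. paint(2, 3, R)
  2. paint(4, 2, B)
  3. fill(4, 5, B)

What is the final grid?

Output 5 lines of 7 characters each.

Answer: BBBBRRB
BBBBKBB
BBBRKBB
BBBBKWB
BBBBKBB

Derivation:
After op 1 paint(2,3,R):
BBBBRRB
BBBBKBB
BBBRKBB
BBBBKWB
BBBBKBB
After op 2 paint(4,2,B):
BBBBRRB
BBBBKBB
BBBRKBB
BBBBKWB
BBBBKBB
After op 3 fill(4,5,B) [0 cells changed]:
BBBBRRB
BBBBKBB
BBBRKBB
BBBBKWB
BBBBKBB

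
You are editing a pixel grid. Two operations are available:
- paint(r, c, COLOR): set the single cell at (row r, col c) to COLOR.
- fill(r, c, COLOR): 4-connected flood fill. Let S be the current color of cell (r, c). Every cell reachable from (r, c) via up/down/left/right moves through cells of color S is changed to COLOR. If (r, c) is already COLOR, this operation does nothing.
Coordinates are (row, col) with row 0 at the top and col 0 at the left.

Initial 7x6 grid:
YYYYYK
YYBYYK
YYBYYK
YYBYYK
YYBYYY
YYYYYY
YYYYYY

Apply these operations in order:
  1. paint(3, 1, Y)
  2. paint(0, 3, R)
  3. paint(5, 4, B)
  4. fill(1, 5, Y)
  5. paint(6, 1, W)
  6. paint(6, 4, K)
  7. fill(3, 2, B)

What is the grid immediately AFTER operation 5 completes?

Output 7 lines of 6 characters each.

After op 1 paint(3,1,Y):
YYYYYK
YYBYYK
YYBYYK
YYBYYK
YYBYYY
YYYYYY
YYYYYY
After op 2 paint(0,3,R):
YYYRYK
YYBYYK
YYBYYK
YYBYYK
YYBYYY
YYYYYY
YYYYYY
After op 3 paint(5,4,B):
YYYRYK
YYBYYK
YYBYYK
YYBYYK
YYBYYY
YYYYBY
YYYYYY
After op 4 fill(1,5,Y) [4 cells changed]:
YYYRYY
YYBYYY
YYBYYY
YYBYYY
YYBYYY
YYYYBY
YYYYYY
After op 5 paint(6,1,W):
YYYRYY
YYBYYY
YYBYYY
YYBYYY
YYBYYY
YYYYBY
YWYYYY

Answer: YYYRYY
YYBYYY
YYBYYY
YYBYYY
YYBYYY
YYYYBY
YWYYYY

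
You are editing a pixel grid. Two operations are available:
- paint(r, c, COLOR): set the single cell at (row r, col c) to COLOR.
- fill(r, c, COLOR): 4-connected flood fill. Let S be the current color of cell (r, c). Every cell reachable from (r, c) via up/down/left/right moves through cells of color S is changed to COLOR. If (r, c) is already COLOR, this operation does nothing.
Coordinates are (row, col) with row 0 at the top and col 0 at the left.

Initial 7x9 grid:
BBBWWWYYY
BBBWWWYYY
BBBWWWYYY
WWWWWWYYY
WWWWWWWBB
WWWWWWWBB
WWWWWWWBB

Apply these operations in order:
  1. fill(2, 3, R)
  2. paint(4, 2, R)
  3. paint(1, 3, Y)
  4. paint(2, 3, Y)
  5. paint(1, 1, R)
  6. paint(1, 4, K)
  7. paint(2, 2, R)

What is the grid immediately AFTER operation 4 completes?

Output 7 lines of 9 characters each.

After op 1 fill(2,3,R) [36 cells changed]:
BBBRRRYYY
BBBRRRYYY
BBBRRRYYY
RRRRRRYYY
RRRRRRRBB
RRRRRRRBB
RRRRRRRBB
After op 2 paint(4,2,R):
BBBRRRYYY
BBBRRRYYY
BBBRRRYYY
RRRRRRYYY
RRRRRRRBB
RRRRRRRBB
RRRRRRRBB
After op 3 paint(1,3,Y):
BBBRRRYYY
BBBYRRYYY
BBBRRRYYY
RRRRRRYYY
RRRRRRRBB
RRRRRRRBB
RRRRRRRBB
After op 4 paint(2,3,Y):
BBBRRRYYY
BBBYRRYYY
BBBYRRYYY
RRRRRRYYY
RRRRRRRBB
RRRRRRRBB
RRRRRRRBB

Answer: BBBRRRYYY
BBBYRRYYY
BBBYRRYYY
RRRRRRYYY
RRRRRRRBB
RRRRRRRBB
RRRRRRRBB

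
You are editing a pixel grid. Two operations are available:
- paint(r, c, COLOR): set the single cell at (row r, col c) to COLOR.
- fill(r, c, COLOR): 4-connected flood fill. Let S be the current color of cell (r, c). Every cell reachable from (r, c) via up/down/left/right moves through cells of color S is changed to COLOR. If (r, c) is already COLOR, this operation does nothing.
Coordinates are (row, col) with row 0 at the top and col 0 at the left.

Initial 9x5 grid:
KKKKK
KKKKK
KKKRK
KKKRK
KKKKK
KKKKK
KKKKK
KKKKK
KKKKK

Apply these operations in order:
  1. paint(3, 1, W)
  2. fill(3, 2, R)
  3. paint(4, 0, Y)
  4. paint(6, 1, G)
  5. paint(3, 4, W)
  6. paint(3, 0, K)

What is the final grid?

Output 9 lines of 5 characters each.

After op 1 paint(3,1,W):
KKKKK
KKKKK
KKKRK
KWKRK
KKKKK
KKKKK
KKKKK
KKKKK
KKKKK
After op 2 fill(3,2,R) [42 cells changed]:
RRRRR
RRRRR
RRRRR
RWRRR
RRRRR
RRRRR
RRRRR
RRRRR
RRRRR
After op 3 paint(4,0,Y):
RRRRR
RRRRR
RRRRR
RWRRR
YRRRR
RRRRR
RRRRR
RRRRR
RRRRR
After op 4 paint(6,1,G):
RRRRR
RRRRR
RRRRR
RWRRR
YRRRR
RRRRR
RGRRR
RRRRR
RRRRR
After op 5 paint(3,4,W):
RRRRR
RRRRR
RRRRR
RWRRW
YRRRR
RRRRR
RGRRR
RRRRR
RRRRR
After op 6 paint(3,0,K):
RRRRR
RRRRR
RRRRR
KWRRW
YRRRR
RRRRR
RGRRR
RRRRR
RRRRR

Answer: RRRRR
RRRRR
RRRRR
KWRRW
YRRRR
RRRRR
RGRRR
RRRRR
RRRRR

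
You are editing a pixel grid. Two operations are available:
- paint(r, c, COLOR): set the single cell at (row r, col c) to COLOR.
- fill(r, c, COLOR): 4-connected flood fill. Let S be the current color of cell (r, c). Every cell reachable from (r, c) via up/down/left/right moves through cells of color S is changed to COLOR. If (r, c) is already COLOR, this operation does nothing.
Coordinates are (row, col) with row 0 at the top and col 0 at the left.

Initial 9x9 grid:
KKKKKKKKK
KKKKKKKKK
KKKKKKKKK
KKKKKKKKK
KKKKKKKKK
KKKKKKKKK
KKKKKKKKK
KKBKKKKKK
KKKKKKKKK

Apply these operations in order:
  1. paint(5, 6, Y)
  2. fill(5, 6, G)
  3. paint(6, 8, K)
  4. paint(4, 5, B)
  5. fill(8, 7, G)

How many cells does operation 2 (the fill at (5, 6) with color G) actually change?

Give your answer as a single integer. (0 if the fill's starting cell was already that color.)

Answer: 1

Derivation:
After op 1 paint(5,6,Y):
KKKKKKKKK
KKKKKKKKK
KKKKKKKKK
KKKKKKKKK
KKKKKKKKK
KKKKKKYKK
KKKKKKKKK
KKBKKKKKK
KKKKKKKKK
After op 2 fill(5,6,G) [1 cells changed]:
KKKKKKKKK
KKKKKKKKK
KKKKKKKKK
KKKKKKKKK
KKKKKKKKK
KKKKKKGKK
KKKKKKKKK
KKBKKKKKK
KKKKKKKKK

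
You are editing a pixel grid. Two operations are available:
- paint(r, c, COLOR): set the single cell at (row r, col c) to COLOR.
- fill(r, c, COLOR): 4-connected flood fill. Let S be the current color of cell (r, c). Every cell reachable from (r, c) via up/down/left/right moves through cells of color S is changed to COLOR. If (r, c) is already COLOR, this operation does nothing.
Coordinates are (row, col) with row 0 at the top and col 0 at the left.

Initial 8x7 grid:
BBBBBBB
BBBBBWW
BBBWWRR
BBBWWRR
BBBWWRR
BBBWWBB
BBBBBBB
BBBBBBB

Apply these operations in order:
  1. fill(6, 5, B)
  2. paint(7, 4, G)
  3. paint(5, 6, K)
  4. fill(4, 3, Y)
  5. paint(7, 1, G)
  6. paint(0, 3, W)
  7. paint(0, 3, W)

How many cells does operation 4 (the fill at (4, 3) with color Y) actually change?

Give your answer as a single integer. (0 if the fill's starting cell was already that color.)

Answer: 8

Derivation:
After op 1 fill(6,5,B) [0 cells changed]:
BBBBBBB
BBBBBWW
BBBWWRR
BBBWWRR
BBBWWRR
BBBWWBB
BBBBBBB
BBBBBBB
After op 2 paint(7,4,G):
BBBBBBB
BBBBBWW
BBBWWRR
BBBWWRR
BBBWWRR
BBBWWBB
BBBBBBB
BBBBGBB
After op 3 paint(5,6,K):
BBBBBBB
BBBBBWW
BBBWWRR
BBBWWRR
BBBWWRR
BBBWWBK
BBBBBBB
BBBBGBB
After op 4 fill(4,3,Y) [8 cells changed]:
BBBBBBB
BBBBBWW
BBBYYRR
BBBYYRR
BBBYYRR
BBBYYBK
BBBBBBB
BBBBGBB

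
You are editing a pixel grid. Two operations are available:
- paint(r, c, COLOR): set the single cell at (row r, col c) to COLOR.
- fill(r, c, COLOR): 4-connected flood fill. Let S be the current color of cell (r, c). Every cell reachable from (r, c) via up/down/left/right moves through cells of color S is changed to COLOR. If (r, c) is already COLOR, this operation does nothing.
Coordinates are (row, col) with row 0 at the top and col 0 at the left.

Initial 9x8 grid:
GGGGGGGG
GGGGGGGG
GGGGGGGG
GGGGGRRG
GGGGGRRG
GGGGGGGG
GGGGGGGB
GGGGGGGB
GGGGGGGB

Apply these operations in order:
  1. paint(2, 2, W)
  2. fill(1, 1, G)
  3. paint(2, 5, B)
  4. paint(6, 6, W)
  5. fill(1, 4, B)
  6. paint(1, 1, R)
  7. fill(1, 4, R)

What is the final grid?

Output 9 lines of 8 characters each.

After op 1 paint(2,2,W):
GGGGGGGG
GGGGGGGG
GGWGGGGG
GGGGGRRG
GGGGGRRG
GGGGGGGG
GGGGGGGB
GGGGGGGB
GGGGGGGB
After op 2 fill(1,1,G) [0 cells changed]:
GGGGGGGG
GGGGGGGG
GGWGGGGG
GGGGGRRG
GGGGGRRG
GGGGGGGG
GGGGGGGB
GGGGGGGB
GGGGGGGB
After op 3 paint(2,5,B):
GGGGGGGG
GGGGGGGG
GGWGGBGG
GGGGGRRG
GGGGGRRG
GGGGGGGG
GGGGGGGB
GGGGGGGB
GGGGGGGB
After op 4 paint(6,6,W):
GGGGGGGG
GGGGGGGG
GGWGGBGG
GGGGGRRG
GGGGGRRG
GGGGGGGG
GGGGGGWB
GGGGGGGB
GGGGGGGB
After op 5 fill(1,4,B) [62 cells changed]:
BBBBBBBB
BBBBBBBB
BBWBBBBB
BBBBBRRB
BBBBBRRB
BBBBBBBB
BBBBBBWB
BBBBBBBB
BBBBBBBB
After op 6 paint(1,1,R):
BBBBBBBB
BRBBBBBB
BBWBBBBB
BBBBBRRB
BBBBBRRB
BBBBBBBB
BBBBBBWB
BBBBBBBB
BBBBBBBB
After op 7 fill(1,4,R) [65 cells changed]:
RRRRRRRR
RRRRRRRR
RRWRRRRR
RRRRRRRR
RRRRRRRR
RRRRRRRR
RRRRRRWR
RRRRRRRR
RRRRRRRR

Answer: RRRRRRRR
RRRRRRRR
RRWRRRRR
RRRRRRRR
RRRRRRRR
RRRRRRRR
RRRRRRWR
RRRRRRRR
RRRRRRRR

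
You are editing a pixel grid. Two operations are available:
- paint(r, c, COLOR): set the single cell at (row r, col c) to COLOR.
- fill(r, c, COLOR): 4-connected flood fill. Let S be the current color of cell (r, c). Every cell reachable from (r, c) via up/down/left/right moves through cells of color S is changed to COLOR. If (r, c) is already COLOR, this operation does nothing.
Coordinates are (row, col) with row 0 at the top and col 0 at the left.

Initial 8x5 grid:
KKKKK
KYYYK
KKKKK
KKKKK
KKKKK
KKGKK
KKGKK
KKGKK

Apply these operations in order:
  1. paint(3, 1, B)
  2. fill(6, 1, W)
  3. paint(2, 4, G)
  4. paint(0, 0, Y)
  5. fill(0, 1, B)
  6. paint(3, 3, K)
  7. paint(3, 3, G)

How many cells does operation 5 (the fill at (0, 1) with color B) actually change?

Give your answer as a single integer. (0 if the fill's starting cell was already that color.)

After op 1 paint(3,1,B):
KKKKK
KYYYK
KKKKK
KBKKK
KKKKK
KKGKK
KKGKK
KKGKK
After op 2 fill(6,1,W) [33 cells changed]:
WWWWW
WYYYW
WWWWW
WBWWW
WWWWW
WWGWW
WWGWW
WWGWW
After op 3 paint(2,4,G):
WWWWW
WYYYW
WWWWG
WBWWW
WWWWW
WWGWW
WWGWW
WWGWW
After op 4 paint(0,0,Y):
YWWWW
WYYYW
WWWWG
WBWWW
WWWWW
WWGWW
WWGWW
WWGWW
After op 5 fill(0,1,B) [5 cells changed]:
YBBBB
WYYYB
WWWWG
WBWWW
WWWWW
WWGWW
WWGWW
WWGWW

Answer: 5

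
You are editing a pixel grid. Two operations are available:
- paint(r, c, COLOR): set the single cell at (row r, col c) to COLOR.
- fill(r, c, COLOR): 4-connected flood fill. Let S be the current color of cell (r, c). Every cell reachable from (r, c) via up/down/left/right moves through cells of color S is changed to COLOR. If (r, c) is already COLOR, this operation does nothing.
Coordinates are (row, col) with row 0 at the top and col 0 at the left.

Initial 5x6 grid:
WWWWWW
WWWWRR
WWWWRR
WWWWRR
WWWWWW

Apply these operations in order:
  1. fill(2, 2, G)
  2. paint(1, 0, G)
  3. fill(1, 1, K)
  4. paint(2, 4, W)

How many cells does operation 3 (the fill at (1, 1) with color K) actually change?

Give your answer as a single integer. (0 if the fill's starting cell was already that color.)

Answer: 24

Derivation:
After op 1 fill(2,2,G) [24 cells changed]:
GGGGGG
GGGGRR
GGGGRR
GGGGRR
GGGGGG
After op 2 paint(1,0,G):
GGGGGG
GGGGRR
GGGGRR
GGGGRR
GGGGGG
After op 3 fill(1,1,K) [24 cells changed]:
KKKKKK
KKKKRR
KKKKRR
KKKKRR
KKKKKK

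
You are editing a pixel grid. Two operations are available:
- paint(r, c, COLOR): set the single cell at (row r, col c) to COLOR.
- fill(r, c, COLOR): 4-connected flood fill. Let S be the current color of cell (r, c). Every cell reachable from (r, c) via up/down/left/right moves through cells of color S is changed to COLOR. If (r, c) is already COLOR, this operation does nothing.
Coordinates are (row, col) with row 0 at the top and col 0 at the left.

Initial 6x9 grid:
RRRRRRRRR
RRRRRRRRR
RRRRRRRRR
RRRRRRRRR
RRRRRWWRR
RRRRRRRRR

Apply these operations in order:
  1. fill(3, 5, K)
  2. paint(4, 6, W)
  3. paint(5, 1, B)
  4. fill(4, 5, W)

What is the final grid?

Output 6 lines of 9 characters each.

Answer: KKKKKKKKK
KKKKKKKKK
KKKKKKKKK
KKKKKKKKK
KKKKKWWKK
KBKKKKKKK

Derivation:
After op 1 fill(3,5,K) [52 cells changed]:
KKKKKKKKK
KKKKKKKKK
KKKKKKKKK
KKKKKKKKK
KKKKKWWKK
KKKKKKKKK
After op 2 paint(4,6,W):
KKKKKKKKK
KKKKKKKKK
KKKKKKKKK
KKKKKKKKK
KKKKKWWKK
KKKKKKKKK
After op 3 paint(5,1,B):
KKKKKKKKK
KKKKKKKKK
KKKKKKKKK
KKKKKKKKK
KKKKKWWKK
KBKKKKKKK
After op 4 fill(4,5,W) [0 cells changed]:
KKKKKKKKK
KKKKKKKKK
KKKKKKKKK
KKKKKKKKK
KKKKKWWKK
KBKKKKKKK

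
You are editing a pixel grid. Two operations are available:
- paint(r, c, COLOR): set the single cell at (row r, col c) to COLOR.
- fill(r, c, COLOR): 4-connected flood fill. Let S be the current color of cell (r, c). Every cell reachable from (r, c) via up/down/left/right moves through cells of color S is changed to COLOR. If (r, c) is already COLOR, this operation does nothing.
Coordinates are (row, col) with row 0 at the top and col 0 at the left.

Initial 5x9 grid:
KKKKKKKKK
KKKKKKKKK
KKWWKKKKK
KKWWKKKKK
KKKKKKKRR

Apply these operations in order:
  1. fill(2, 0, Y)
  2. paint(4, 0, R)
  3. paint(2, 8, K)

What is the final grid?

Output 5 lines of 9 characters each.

After op 1 fill(2,0,Y) [39 cells changed]:
YYYYYYYYY
YYYYYYYYY
YYWWYYYYY
YYWWYYYYY
YYYYYYYRR
After op 2 paint(4,0,R):
YYYYYYYYY
YYYYYYYYY
YYWWYYYYY
YYWWYYYYY
RYYYYYYRR
After op 3 paint(2,8,K):
YYYYYYYYY
YYYYYYYYY
YYWWYYYYK
YYWWYYYYY
RYYYYYYRR

Answer: YYYYYYYYY
YYYYYYYYY
YYWWYYYYK
YYWWYYYYY
RYYYYYYRR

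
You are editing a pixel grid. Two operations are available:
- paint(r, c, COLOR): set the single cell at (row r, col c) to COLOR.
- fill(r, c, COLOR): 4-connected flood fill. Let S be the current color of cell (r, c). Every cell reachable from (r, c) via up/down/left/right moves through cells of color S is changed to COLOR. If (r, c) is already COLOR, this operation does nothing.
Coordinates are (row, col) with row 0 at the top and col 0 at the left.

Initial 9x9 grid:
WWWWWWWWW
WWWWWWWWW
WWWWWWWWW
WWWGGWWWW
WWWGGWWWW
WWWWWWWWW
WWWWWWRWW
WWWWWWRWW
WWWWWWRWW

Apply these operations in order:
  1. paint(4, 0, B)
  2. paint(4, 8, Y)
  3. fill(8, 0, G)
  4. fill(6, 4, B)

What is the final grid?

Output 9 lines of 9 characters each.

After op 1 paint(4,0,B):
WWWWWWWWW
WWWWWWWWW
WWWWWWWWW
WWWGGWWWW
BWWGGWWWW
WWWWWWWWW
WWWWWWRWW
WWWWWWRWW
WWWWWWRWW
After op 2 paint(4,8,Y):
WWWWWWWWW
WWWWWWWWW
WWWWWWWWW
WWWGGWWWW
BWWGGWWWY
WWWWWWWWW
WWWWWWRWW
WWWWWWRWW
WWWWWWRWW
After op 3 fill(8,0,G) [72 cells changed]:
GGGGGGGGG
GGGGGGGGG
GGGGGGGGG
GGGGGGGGG
BGGGGGGGY
GGGGGGGGG
GGGGGGRGG
GGGGGGRGG
GGGGGGRGG
After op 4 fill(6,4,B) [76 cells changed]:
BBBBBBBBB
BBBBBBBBB
BBBBBBBBB
BBBBBBBBB
BBBBBBBBY
BBBBBBBBB
BBBBBBRBB
BBBBBBRBB
BBBBBBRBB

Answer: BBBBBBBBB
BBBBBBBBB
BBBBBBBBB
BBBBBBBBB
BBBBBBBBY
BBBBBBBBB
BBBBBBRBB
BBBBBBRBB
BBBBBBRBB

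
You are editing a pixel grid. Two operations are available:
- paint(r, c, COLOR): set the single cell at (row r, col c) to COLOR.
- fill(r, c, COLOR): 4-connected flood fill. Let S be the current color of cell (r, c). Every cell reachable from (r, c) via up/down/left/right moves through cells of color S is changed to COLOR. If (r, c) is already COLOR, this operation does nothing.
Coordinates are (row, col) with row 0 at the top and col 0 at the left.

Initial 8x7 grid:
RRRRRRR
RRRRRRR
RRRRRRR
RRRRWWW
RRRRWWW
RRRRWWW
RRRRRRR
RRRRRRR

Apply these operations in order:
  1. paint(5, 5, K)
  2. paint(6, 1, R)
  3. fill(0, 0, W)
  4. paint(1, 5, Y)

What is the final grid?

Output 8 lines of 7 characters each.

Answer: WWWWWWW
WWWWWYW
WWWWWWW
WWWWWWW
WWWWWWW
WWWWWKW
WWWWWWW
WWWWWWW

Derivation:
After op 1 paint(5,5,K):
RRRRRRR
RRRRRRR
RRRRRRR
RRRRWWW
RRRRWWW
RRRRWKW
RRRRRRR
RRRRRRR
After op 2 paint(6,1,R):
RRRRRRR
RRRRRRR
RRRRRRR
RRRRWWW
RRRRWWW
RRRRWKW
RRRRRRR
RRRRRRR
After op 3 fill(0,0,W) [47 cells changed]:
WWWWWWW
WWWWWWW
WWWWWWW
WWWWWWW
WWWWWWW
WWWWWKW
WWWWWWW
WWWWWWW
After op 4 paint(1,5,Y):
WWWWWWW
WWWWWYW
WWWWWWW
WWWWWWW
WWWWWWW
WWWWWKW
WWWWWWW
WWWWWWW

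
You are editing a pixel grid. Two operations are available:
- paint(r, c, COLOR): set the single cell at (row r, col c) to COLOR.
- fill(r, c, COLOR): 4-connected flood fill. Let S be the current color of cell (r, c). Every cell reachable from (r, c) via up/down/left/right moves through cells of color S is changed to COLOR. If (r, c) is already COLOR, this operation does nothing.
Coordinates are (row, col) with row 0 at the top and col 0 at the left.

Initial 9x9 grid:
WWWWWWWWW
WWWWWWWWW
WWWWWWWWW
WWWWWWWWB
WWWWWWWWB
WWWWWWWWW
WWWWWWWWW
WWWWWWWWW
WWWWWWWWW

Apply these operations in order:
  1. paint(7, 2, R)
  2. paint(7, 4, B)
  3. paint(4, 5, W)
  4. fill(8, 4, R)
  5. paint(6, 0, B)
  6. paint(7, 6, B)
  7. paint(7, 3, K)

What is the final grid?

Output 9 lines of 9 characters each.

After op 1 paint(7,2,R):
WWWWWWWWW
WWWWWWWWW
WWWWWWWWW
WWWWWWWWB
WWWWWWWWB
WWWWWWWWW
WWWWWWWWW
WWRWWWWWW
WWWWWWWWW
After op 2 paint(7,4,B):
WWWWWWWWW
WWWWWWWWW
WWWWWWWWW
WWWWWWWWB
WWWWWWWWB
WWWWWWWWW
WWWWWWWWW
WWRWBWWWW
WWWWWWWWW
After op 3 paint(4,5,W):
WWWWWWWWW
WWWWWWWWW
WWWWWWWWW
WWWWWWWWB
WWWWWWWWB
WWWWWWWWW
WWWWWWWWW
WWRWBWWWW
WWWWWWWWW
After op 4 fill(8,4,R) [77 cells changed]:
RRRRRRRRR
RRRRRRRRR
RRRRRRRRR
RRRRRRRRB
RRRRRRRRB
RRRRRRRRR
RRRRRRRRR
RRRRBRRRR
RRRRRRRRR
After op 5 paint(6,0,B):
RRRRRRRRR
RRRRRRRRR
RRRRRRRRR
RRRRRRRRB
RRRRRRRRB
RRRRRRRRR
BRRRRRRRR
RRRRBRRRR
RRRRRRRRR
After op 6 paint(7,6,B):
RRRRRRRRR
RRRRRRRRR
RRRRRRRRR
RRRRRRRRB
RRRRRRRRB
RRRRRRRRR
BRRRRRRRR
RRRRBRBRR
RRRRRRRRR
After op 7 paint(7,3,K):
RRRRRRRRR
RRRRRRRRR
RRRRRRRRR
RRRRRRRRB
RRRRRRRRB
RRRRRRRRR
BRRRRRRRR
RRRKBRBRR
RRRRRRRRR

Answer: RRRRRRRRR
RRRRRRRRR
RRRRRRRRR
RRRRRRRRB
RRRRRRRRB
RRRRRRRRR
BRRRRRRRR
RRRKBRBRR
RRRRRRRRR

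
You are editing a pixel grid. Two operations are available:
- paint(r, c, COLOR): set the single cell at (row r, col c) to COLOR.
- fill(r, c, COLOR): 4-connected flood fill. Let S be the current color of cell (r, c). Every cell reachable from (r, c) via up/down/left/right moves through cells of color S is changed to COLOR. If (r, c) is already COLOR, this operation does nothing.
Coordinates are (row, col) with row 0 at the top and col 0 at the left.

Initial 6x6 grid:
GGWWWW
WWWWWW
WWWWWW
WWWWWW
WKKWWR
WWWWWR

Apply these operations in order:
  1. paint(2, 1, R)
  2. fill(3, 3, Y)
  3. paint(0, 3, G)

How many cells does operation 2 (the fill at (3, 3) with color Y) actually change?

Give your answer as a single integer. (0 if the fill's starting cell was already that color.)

Answer: 29

Derivation:
After op 1 paint(2,1,R):
GGWWWW
WWWWWW
WRWWWW
WWWWWW
WKKWWR
WWWWWR
After op 2 fill(3,3,Y) [29 cells changed]:
GGYYYY
YYYYYY
YRYYYY
YYYYYY
YKKYYR
YYYYYR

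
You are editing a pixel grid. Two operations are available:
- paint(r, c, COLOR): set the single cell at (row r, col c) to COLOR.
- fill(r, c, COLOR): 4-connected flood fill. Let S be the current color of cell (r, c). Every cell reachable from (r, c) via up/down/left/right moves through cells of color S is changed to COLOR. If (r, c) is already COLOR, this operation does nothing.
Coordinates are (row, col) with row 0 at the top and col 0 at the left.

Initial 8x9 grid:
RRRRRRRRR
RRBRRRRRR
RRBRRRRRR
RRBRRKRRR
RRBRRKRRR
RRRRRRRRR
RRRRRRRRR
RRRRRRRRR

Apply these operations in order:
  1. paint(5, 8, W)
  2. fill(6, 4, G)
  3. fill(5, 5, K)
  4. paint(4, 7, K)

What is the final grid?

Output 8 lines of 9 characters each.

After op 1 paint(5,8,W):
RRRRRRRRR
RRBRRRRRR
RRBRRRRRR
RRBRRKRRR
RRBRRKRRR
RRRRRRRRW
RRRRRRRRR
RRRRRRRRR
After op 2 fill(6,4,G) [65 cells changed]:
GGGGGGGGG
GGBGGGGGG
GGBGGGGGG
GGBGGKGGG
GGBGGKGGG
GGGGGGGGW
GGGGGGGGG
GGGGGGGGG
After op 3 fill(5,5,K) [65 cells changed]:
KKKKKKKKK
KKBKKKKKK
KKBKKKKKK
KKBKKKKKK
KKBKKKKKK
KKKKKKKKW
KKKKKKKKK
KKKKKKKKK
After op 4 paint(4,7,K):
KKKKKKKKK
KKBKKKKKK
KKBKKKKKK
KKBKKKKKK
KKBKKKKKK
KKKKKKKKW
KKKKKKKKK
KKKKKKKKK

Answer: KKKKKKKKK
KKBKKKKKK
KKBKKKKKK
KKBKKKKKK
KKBKKKKKK
KKKKKKKKW
KKKKKKKKK
KKKKKKKKK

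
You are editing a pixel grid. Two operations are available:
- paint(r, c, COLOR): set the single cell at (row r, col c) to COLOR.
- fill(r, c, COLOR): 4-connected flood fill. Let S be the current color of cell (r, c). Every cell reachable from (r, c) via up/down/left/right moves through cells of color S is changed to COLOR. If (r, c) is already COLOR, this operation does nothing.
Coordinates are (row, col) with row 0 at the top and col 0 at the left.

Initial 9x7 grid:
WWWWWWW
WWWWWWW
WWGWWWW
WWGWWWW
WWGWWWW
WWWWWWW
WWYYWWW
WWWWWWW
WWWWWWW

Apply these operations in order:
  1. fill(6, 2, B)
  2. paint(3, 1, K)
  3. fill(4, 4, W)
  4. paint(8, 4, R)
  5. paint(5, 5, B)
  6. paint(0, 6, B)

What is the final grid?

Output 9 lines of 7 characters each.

After op 1 fill(6,2,B) [2 cells changed]:
WWWWWWW
WWWWWWW
WWGWWWW
WWGWWWW
WWGWWWW
WWWWWWW
WWBBWWW
WWWWWWW
WWWWWWW
After op 2 paint(3,1,K):
WWWWWWW
WWWWWWW
WWGWWWW
WKGWWWW
WWGWWWW
WWWWWWW
WWBBWWW
WWWWWWW
WWWWWWW
After op 3 fill(4,4,W) [0 cells changed]:
WWWWWWW
WWWWWWW
WWGWWWW
WKGWWWW
WWGWWWW
WWWWWWW
WWBBWWW
WWWWWWW
WWWWWWW
After op 4 paint(8,4,R):
WWWWWWW
WWWWWWW
WWGWWWW
WKGWWWW
WWGWWWW
WWWWWWW
WWBBWWW
WWWWWWW
WWWWRWW
After op 5 paint(5,5,B):
WWWWWWW
WWWWWWW
WWGWWWW
WKGWWWW
WWGWWWW
WWWWWBW
WWBBWWW
WWWWWWW
WWWWRWW
After op 6 paint(0,6,B):
WWWWWWB
WWWWWWW
WWGWWWW
WKGWWWW
WWGWWWW
WWWWWBW
WWBBWWW
WWWWWWW
WWWWRWW

Answer: WWWWWWB
WWWWWWW
WWGWWWW
WKGWWWW
WWGWWWW
WWWWWBW
WWBBWWW
WWWWWWW
WWWWRWW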